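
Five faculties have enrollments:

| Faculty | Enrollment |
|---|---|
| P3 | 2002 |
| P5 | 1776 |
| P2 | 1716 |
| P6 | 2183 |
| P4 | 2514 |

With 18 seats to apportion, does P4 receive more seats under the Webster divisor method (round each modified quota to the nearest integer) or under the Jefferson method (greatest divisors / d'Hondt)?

Webster: P3 4, P5 3, P2 3, P6 4, P4 4.
Jefferson: P3 3, P5 3, P2 3, P6 4, P4 5.
P4 gets 4 under Webster and 5 under Jefferson.

Jefferson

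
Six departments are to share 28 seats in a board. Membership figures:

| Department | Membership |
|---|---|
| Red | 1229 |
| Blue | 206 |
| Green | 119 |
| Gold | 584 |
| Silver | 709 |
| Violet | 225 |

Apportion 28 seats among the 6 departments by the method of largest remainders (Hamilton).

Red=11, Blue=2, Green=1, Gold=5, Silver=7, Violet=2

Standard divisor: 3072 ÷ 28 ≈ 109.714.
Standard quotas: Red 11.202, Blue 1.878, Green 1.085, Gold 5.323, Silver 6.462, Violet 2.051.
Lower quotas: Red 11, Blue 1, Green 1, Gold 5, Silver 6, Violet 2 (sum 26, leaving 2 seats).
Remainders in descending order: Blue 0.878, Silver 0.462, Gold 0.323, Red 0.202, Green 0.085, Violet 0.051.
Largest remainders: Blue, Silver receive the extra seats.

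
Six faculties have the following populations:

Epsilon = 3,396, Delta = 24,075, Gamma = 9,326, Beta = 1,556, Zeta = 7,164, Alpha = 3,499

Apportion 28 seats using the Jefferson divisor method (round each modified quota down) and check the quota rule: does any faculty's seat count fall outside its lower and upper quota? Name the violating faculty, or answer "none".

Delta

Standard quotas: Epsilon 1.940, Delta 13.753, Gamma 5.327, Beta 0.889, Zeta 4.092, Alpha 1.999.
Jefferson allocation: Epsilon 2, Delta 15, Gamma 5, Beta 0, Zeta 4, Alpha 2.
Delta has quota 13.753 (lower 13, upper 14) but receives 15 — outside the quota interval.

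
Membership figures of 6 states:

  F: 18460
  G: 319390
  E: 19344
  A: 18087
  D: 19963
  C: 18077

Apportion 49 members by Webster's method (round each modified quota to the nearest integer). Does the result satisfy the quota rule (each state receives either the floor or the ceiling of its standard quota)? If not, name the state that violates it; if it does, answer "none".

Standard quotas: F 2.188, G 37.864, E 2.293, A 2.144, D 2.367, C 2.143.
Webster allocation: F 2, G 39, E 2, A 2, D 2, C 2.
G has quota 37.864 (lower 37, upper 38) but receives 39 — outside the quota interval.

G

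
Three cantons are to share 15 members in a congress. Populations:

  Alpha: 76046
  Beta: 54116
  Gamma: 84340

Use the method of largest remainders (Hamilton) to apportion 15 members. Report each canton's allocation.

The standard divisor is 214502/15 ≈ 14300.133.
Standard quotas: Alpha 5.3179, Beta 3.7843, Gamma 5.8978.
Lower quotas: Alpha 5, Beta 3, Gamma 5 (sum 13, leaving 2 seats).
Remainders in descending order: Gamma 0.8978, Beta 0.7843, Alpha 0.3179.
The surplus seats go to Gamma, Beta.

Alpha 5, Beta 4, Gamma 6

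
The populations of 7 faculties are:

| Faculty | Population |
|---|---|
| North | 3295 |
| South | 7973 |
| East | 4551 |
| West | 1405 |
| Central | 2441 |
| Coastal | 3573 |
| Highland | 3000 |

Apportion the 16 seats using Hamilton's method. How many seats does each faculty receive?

The standard divisor is 26238/16 ≈ 1639.875.
Standard quotas: North 2.0093, South 4.8620, East 2.7752, West 0.8568, Central 1.4885, Coastal 2.1788, Highland 1.8294.
Lower quotas: North 2, South 4, East 2, West 0, Central 1, Coastal 2, Highland 1 (sum 12, leaving 4 seats).
Remainders in descending order: South 0.8620, West 0.8568, Highland 0.8294, East 0.7752, Central 0.4885, Coastal 0.1788, North 0.0093.
The surplus seats go to South, West, Highland, East.

North 2, South 5, East 3, West 1, Central 1, Coastal 2, Highland 2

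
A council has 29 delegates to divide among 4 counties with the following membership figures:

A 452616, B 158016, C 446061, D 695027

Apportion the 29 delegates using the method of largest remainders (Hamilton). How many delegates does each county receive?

Standard divisor: 1751720 ÷ 29 ≈ 60404.138.
Standard quotas: A 7.4931, B 2.6160, C 7.3846, D 11.5063.
Lower quotas: A 7, B 2, C 7, D 11 (sum 27, leaving 2 seats).
Remainders in descending order: B 0.6160, D 0.5063, A 0.4931, C 0.3846.
Largest remainders: B, D receive the extra seats.

A=7, B=3, C=7, D=12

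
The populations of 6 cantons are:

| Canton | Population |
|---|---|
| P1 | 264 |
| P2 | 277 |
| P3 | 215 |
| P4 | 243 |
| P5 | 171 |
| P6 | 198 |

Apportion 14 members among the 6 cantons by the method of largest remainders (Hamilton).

P1: 3, P2: 3, P3: 2, P4: 2, P5: 2, P6: 2

Standard divisor: 1368 ÷ 14 ≈ 97.714.
Standard quotas: P1 2.702, P2 2.835, P3 2.200, P4 2.487, P5 1.750, P6 2.026.
Lower quotas: P1 2, P2 2, P3 2, P4 2, P5 1, P6 2 (sum 11, leaving 3 seats).
Remainders in descending order: P2 0.835, P5 0.750, P1 0.702, P4 0.487, P3 0.200, P6 0.026.
The surplus seats go to P2, P5, P1.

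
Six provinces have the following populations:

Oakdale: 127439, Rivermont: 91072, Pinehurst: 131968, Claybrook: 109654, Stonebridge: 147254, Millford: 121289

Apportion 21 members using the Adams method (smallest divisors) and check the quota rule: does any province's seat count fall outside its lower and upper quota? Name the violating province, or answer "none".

Standard quotas: Oakdale 3.673, Rivermont 2.625, Pinehurst 3.803, Claybrook 3.160, Stonebridge 4.244, Millford 3.495.
Adams allocation: Oakdale 4, Rivermont 3, Pinehurst 4, Claybrook 3, Stonebridge 4, Millford 3.
Every allocation lies between the lower and upper quota.

none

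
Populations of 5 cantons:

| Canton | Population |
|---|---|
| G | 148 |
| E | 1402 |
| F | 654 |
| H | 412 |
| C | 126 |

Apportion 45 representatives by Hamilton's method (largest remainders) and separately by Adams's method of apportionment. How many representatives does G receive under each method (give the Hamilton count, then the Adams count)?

2 and 3

Hamilton: G 2, E 23, F 11, H 7, C 2.
Adams: G 3, E 22, F 11, H 7, C 2.
G gets 2 under Hamilton and 3 under Adams.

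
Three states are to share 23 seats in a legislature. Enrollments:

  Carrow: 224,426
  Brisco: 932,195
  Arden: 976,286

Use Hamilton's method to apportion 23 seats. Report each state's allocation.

Carrow=2; Brisco=10; Arden=11

Total 2132907; standard divisor 2132907/23 ≈ 92735.087.
Standard quotas: Carrow 2.4201, Brisco 10.0522, Arden 10.5277.
Lower quotas: Carrow 2, Brisco 10, Arden 10 (sum 22, leaving 1 seat).
Remainders in descending order: Arden 0.5277, Carrow 0.4201, Brisco 0.0522.
Largest remainder: Arden receives the extra seat.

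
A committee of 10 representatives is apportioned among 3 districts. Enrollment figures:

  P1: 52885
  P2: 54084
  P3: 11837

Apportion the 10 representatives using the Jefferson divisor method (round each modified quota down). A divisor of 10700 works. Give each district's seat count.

P1: 4; P2: 5; P3: 1

With modified divisor 10700: modified quotas P1 4.943, P2 5.055, P3 1.106.
Rounding down: P1 4, P2 5, P3 1 (total 10).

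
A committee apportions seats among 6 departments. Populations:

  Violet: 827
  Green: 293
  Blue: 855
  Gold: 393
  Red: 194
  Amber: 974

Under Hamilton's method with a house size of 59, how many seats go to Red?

3

Standard divisor: 3536 ÷ 59 ≈ 59.932.
Standard quotas: Violet 13.799, Green 4.889, Blue 14.266, Gold 6.557, Red 3.237, Amber 16.252.
Lower quotas: Violet 13, Green 4, Blue 14, Gold 6, Red 3, Amber 16 (sum 56, leaving 3 seats).
Remainders in descending order: Green 0.889, Violet 0.799, Gold 0.557, Blue 0.266, Amber 0.252, Red 0.237.
The surplus seats go to Green, Violet, Gold.
Red receives 3.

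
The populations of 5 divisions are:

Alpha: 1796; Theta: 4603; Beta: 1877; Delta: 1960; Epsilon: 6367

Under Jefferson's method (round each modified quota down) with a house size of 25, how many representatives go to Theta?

7

Standard divisor 16603/25 ≈ 664.12; standard quotas: Alpha 2.704, Theta 6.931, Beta 2.826, Delta 2.951, Epsilon 9.587.
Rounding down gives 2, 6, 2, 2, 9 = 21 seats, so the divisor must be adjusted.
With modified divisor 610: modified quotas Alpha 2.944, Theta 7.546, Beta 3.077, Delta 3.213, Epsilon 10.438.
Rounding down: Alpha 2, Theta 7, Beta 3, Delta 3, Epsilon 10 (total 25).
Theta receives 7.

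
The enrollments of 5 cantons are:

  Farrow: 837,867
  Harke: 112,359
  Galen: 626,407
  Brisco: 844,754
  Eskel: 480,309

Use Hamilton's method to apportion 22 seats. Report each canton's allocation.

The standard divisor is 2901696/22 ≈ 131895.273.
Standard quotas: Farrow 6.3525, Harke 0.8519, Galen 4.7493, Brisco 6.4047, Eskel 3.6416.
Lower quotas: Farrow 6, Harke 0, Galen 4, Brisco 6, Eskel 3 (sum 19, leaving 3 seats).
Remainders in descending order: Harke 0.8519, Galen 0.7493, Eskel 0.6416, Brisco 0.4047, Farrow 0.3525.
Largest remainders: Harke, Galen, Eskel receive the extra seats.

Farrow: 6; Harke: 1; Galen: 5; Brisco: 6; Eskel: 4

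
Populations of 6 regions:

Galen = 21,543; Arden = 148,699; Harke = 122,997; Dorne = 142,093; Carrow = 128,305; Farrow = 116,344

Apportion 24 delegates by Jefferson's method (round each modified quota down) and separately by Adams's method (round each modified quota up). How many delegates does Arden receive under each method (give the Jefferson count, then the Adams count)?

Jefferson: Galen 0, Arden 6, Harke 4, Dorne 5, Carrow 5, Farrow 4.
Adams: Galen 1, Arden 5, Harke 4, Dorne 5, Carrow 5, Farrow 4.
Arden gets 6 under Jefferson and 5 under Adams.

6 and 5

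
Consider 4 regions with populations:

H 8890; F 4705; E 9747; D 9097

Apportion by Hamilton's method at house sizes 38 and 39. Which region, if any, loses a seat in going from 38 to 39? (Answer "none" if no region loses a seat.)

F

At 38 seats: H 10, F 6, E 11, D 11.
At 39 seats: H 11, F 5, E 12, D 11.
F drops from 6 to 5.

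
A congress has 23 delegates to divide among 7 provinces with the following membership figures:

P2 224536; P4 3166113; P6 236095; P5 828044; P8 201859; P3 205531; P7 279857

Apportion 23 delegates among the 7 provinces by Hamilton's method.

P2 1; P4 14; P6 1; P5 4; P8 1; P3 1; P7 1

The standard divisor is 5142035/23 ≈ 223566.739.
Standard quotas: P2 1.0043, P4 14.1618, P6 1.0560, P5 3.7038, P8 0.9029, P3 0.9193, P7 1.2518.
Lower quotas: P2 1, P4 14, P6 1, P5 3, P8 0, P3 0, P7 1 (sum 20, leaving 3 seats).
Remainders in descending order: P3 0.9193, P8 0.9029, P5 0.7038, P7 0.2518, P4 0.1618, P6 0.0560, P2 0.0043.
The surplus seats go to P3, P8, P5.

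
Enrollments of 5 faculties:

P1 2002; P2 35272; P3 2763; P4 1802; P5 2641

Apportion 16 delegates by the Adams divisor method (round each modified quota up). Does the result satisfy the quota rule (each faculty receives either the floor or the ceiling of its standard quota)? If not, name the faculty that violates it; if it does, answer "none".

Standard quotas: P1 0.720, P2 12.688, P3 0.994, P4 0.648, P5 0.950.
Adams allocation: P1 1, P2 12, P3 1, P4 1, P5 1.
Every allocation lies between the lower and upper quota.

none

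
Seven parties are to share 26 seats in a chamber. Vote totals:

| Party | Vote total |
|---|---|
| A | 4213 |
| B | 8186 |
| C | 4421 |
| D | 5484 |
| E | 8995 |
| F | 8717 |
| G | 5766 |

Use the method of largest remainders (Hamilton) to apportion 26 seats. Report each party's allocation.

A: 2; B: 5; C: 3; D: 3; E: 5; F: 5; G: 3

Standard divisor: 45782 ÷ 26 ≈ 1760.846.
Standard quotas: A 2.3926, B 4.6489, C 2.5107, D 3.1144, E 5.1083, F 4.9505, G 3.2746.
Lower quotas: A 2, B 4, C 2, D 3, E 5, F 4, G 3 (sum 23, leaving 3 seats).
Remainders in descending order: F 0.9505, B 0.6489, C 0.5107, A 0.3926, G 0.2746, D 0.1144, E 0.1083.
Largest remainders: F, B, C receive the extra seats.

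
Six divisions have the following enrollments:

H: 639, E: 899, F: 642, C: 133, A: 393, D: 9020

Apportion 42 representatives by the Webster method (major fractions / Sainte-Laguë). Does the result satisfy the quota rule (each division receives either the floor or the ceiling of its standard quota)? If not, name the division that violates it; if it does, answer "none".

D

Standard quotas: H 2.289, E 3.220, F 2.300, C 0.476, A 1.408, D 32.308.
Webster allocation: H 2, E 3, F 2, C 0, A 1, D 34.
D has quota 32.308 (lower 32, upper 33) but receives 34 — outside the quota interval.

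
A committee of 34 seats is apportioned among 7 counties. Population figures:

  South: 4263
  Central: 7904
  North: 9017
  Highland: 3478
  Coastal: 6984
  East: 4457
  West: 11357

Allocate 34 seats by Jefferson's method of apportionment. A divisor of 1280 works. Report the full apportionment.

South: 3; Central: 6; North: 7; Highland: 2; Coastal: 5; East: 3; West: 8

With modified divisor 1280: modified quotas South 3.330, Central 6.175, North 7.045, Highland 2.717, Coastal 5.456, East 3.482, West 8.873.
Rounding down: South 3, Central 6, North 7, Highland 2, Coastal 5, East 3, West 8 (total 34).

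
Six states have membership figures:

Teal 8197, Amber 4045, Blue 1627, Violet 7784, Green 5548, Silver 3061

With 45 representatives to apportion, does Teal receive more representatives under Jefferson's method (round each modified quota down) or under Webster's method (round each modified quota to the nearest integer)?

Jefferson

Jefferson: Teal 13, Amber 6, Blue 2, Violet 12, Green 8, Silver 4.
Webster: Teal 12, Amber 6, Blue 2, Violet 12, Green 8, Silver 5.
Teal gets 13 under Jefferson and 12 under Webster.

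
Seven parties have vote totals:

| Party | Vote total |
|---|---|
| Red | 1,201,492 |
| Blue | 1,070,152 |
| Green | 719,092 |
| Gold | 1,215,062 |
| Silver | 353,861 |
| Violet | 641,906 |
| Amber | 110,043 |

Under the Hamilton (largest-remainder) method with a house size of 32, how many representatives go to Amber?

1

Total 5311608; standard divisor 5311608/32 ≈ 165987.75.
Standard quotas: Red 7.2384, Blue 6.4472, Green 4.3322, Gold 7.3202, Silver 2.1319, Violet 3.8672, Amber 0.6630.
Lower quotas: Red 7, Blue 6, Green 4, Gold 7, Silver 2, Violet 3, Amber 0 (sum 29, leaving 3 seats).
Remainders in descending order: Violet 0.8672, Amber 0.6630, Blue 0.4472, Green 0.3322, Gold 0.3202, Red 0.2384, Silver 0.1319.
The surplus seats go to Violet, Amber, Blue.
Amber receives 1.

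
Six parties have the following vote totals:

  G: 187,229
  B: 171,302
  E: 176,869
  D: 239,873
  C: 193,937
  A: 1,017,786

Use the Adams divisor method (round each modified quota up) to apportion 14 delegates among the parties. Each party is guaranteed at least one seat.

Standard divisor 1986996/14 ≈ 141928.286; standard quotas: G 1.319, B 1.207, E 1.246, D 1.690, C 1.366, A 7.171.
Rounding up gives 2, 2, 2, 2, 2, 8 = 18 seats, so the divisor must be adjusted.
With modified divisor 182000: modified quotas G 1.029, B 0.941, E 0.972, D 1.318, C 1.066, A 5.592.
Rounding up: G 2, B 1, E 1, D 2, C 2, A 6 (total 14).

G 2, B 1, E 1, D 2, C 2, A 6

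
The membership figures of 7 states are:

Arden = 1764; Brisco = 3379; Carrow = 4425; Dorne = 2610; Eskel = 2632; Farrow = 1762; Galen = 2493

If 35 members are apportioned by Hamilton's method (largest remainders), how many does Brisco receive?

6

The standard divisor is 19065/35 ≈ 544.714.
Standard quotas: Arden 3.238, Brisco 6.203, Carrow 8.124, Dorne 4.792, Eskel 4.832, Farrow 3.235, Galen 4.577.
Lower quotas: Arden 3, Brisco 6, Carrow 8, Dorne 4, Eskel 4, Farrow 3, Galen 4 (sum 32, leaving 3 seats).
Remainders in descending order: Eskel 0.832, Dorne 0.792, Galen 0.577, Arden 0.238, Farrow 0.235, Brisco 0.203, Carrow 0.124.
The surplus seats go to Eskel, Dorne, Galen.
Brisco receives 6.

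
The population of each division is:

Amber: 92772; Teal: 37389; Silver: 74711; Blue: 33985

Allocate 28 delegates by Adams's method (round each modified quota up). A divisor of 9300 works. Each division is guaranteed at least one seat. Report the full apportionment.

Amber: 10, Teal: 5, Silver: 9, Blue: 4

With modified divisor 9300: modified quotas Amber 9.975, Teal 4.020, Silver 8.033, Blue 3.654.
Rounding up: Amber 10, Teal 5, Silver 9, Blue 4 (total 28).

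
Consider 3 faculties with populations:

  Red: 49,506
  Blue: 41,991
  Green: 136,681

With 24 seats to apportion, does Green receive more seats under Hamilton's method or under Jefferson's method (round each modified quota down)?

Jefferson

Hamilton: Red 5, Blue 5, Green 14.
Jefferson: Red 5, Blue 4, Green 15.
Green gets 14 under Hamilton and 15 under Jefferson.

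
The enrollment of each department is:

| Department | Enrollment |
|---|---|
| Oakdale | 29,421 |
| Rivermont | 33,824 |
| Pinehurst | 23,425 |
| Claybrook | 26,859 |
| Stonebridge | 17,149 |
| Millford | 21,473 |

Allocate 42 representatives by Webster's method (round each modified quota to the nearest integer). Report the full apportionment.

Oakdale 8, Rivermont 9, Pinehurst 7, Claybrook 7, Stonebridge 5, Millford 6

Standard divisor 152151/42 ≈ 3622.643; standard quotas: Oakdale 8.121, Rivermont 9.337, Pinehurst 6.466, Claybrook 7.414, Stonebridge 4.734, Millford 5.927.
Rounding to the nearest integer gives 8, 9, 6, 7, 5, 6 = 41 seats, so the divisor must be adjusted.
With modified divisor 3592.5: modified quotas Oakdale 8.190, Rivermont 9.415, Pinehurst 6.521, Claybrook 7.476, Stonebridge 4.774, Millford 5.977.
Rounding to the nearest integer: Oakdale 8, Rivermont 9, Pinehurst 7, Claybrook 7, Stonebridge 5, Millford 6 (total 42).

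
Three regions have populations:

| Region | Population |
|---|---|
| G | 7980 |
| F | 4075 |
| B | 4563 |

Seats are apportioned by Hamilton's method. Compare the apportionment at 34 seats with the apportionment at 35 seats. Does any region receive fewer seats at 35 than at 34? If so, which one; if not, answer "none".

At 34 seats: G 16, F 9, B 9.
At 35 seats: G 17, F 8, B 10.
F drops from 9 to 8.

F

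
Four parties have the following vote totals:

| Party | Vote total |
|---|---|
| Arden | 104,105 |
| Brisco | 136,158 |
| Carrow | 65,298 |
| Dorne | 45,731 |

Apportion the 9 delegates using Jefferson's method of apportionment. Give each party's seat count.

Standard divisor 351292/9 ≈ 39032.444; standard quotas: Arden 2.667, Brisco 3.488, Carrow 1.673, Dorne 1.172.
Rounding down gives 2, 3, 1, 1 = 7 seats, so the divisor must be adjusted.
With modified divisor 33300: modified quotas Arden 3.126, Brisco 4.089, Carrow 1.961, Dorne 1.373.
Rounding down: Arden 3, Brisco 4, Carrow 1, Dorne 1 (total 9).

Arden 3, Brisco 4, Carrow 1, Dorne 1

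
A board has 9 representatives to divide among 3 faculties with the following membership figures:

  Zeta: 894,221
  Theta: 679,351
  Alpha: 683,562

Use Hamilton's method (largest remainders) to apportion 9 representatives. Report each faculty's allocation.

Zeta 3; Theta 3; Alpha 3

The standard divisor is 2257134/9 ≈ 250792.667.
Standard quotas: Zeta 3.5656, Theta 2.7088, Alpha 2.7256.
Lower quotas: Zeta 3, Theta 2, Alpha 2 (sum 7, leaving 2 seats).
Remainders in descending order: Alpha 0.7256, Theta 0.7088, Zeta 0.5656.
Largest remainders: Alpha, Theta receive the extra seats.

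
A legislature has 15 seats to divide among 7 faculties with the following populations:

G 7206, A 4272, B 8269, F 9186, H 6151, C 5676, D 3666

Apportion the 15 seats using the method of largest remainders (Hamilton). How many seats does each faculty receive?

The standard divisor is 44426/15 ≈ 2961.733.
Standard quotas: G 2.4330, A 1.4424, B 2.7919, F 3.1016, H 2.0768, C 1.9164, D 1.2378.
Lower quotas: G 2, A 1, B 2, F 3, H 2, C 1, D 1 (sum 12, leaving 3 seats).
Remainders in descending order: C 0.9164, B 0.7919, A 0.4424, G 0.4330, D 0.2378, F 0.1016, H 0.0768.
Largest remainders: C, B, A receive the extra seats.

G=2; A=2; B=3; F=3; H=2; C=2; D=1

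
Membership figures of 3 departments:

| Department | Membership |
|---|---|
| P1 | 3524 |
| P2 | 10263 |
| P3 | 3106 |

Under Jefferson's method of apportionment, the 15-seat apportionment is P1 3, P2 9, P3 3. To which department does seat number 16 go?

P2

Priority for the next seat is population ÷ (current seats + 1).
Priorities: P1 881.000, P2 1026.300, P3 776.500.
Highest priority: P2.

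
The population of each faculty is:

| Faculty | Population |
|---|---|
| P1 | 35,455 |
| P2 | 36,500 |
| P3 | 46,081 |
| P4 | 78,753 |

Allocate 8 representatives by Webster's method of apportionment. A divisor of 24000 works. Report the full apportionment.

P1 1; P2 2; P3 2; P4 3

With modified divisor 24000: modified quotas P1 1.477, P2 1.521, P3 1.920, P4 3.281.
Rounding to the nearest integer: P1 1, P2 2, P3 2, P4 3 (total 8).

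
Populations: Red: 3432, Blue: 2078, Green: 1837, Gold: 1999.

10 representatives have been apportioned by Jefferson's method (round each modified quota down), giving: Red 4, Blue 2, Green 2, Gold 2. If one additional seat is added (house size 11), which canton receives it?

Priority for the next seat is population ÷ (current seats + 1).
Priorities: Red 686.400, Blue 692.667, Green 612.333, Gold 666.333.
Highest priority: Blue.

Blue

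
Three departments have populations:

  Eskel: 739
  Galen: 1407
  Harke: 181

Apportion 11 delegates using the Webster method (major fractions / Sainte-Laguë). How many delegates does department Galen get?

Standard divisor 2327/11 ≈ 211.545; standard quotas: Eskel 3.493, Galen 6.651, Harke 0.856.
Rounding to the nearest integer gives Eskel 3, Galen 7, Harke 1 — total 11, matching the house size, so no adjustment is needed.
Galen receives 7.

7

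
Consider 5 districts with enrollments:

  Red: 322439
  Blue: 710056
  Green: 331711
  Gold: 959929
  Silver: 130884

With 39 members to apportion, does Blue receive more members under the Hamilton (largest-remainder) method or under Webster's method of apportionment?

Hamilton: Red 5, Blue 12, Green 5, Gold 15, Silver 2.
Webster: Red 5, Blue 11, Green 5, Gold 16, Silver 2.
Blue gets 12 under Hamilton and 11 under Webster.

Hamilton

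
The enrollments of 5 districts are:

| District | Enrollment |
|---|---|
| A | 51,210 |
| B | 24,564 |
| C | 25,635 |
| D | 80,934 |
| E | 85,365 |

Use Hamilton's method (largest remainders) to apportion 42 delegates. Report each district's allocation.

Standard divisor: 267708 ÷ 42 = 6374.
Standard quotas: A 8.0342, B 3.8538, C 4.0218, D 12.6975, E 13.3927.
Lower quotas: A 8, B 3, C 4, D 12, E 13 (sum 40, leaving 2 seats).
Remainders in descending order: B 0.8538, D 0.6975, E 0.3927, A 0.0342, C 0.0218.
The surplus seats go to B, D.

A=8, B=4, C=4, D=13, E=13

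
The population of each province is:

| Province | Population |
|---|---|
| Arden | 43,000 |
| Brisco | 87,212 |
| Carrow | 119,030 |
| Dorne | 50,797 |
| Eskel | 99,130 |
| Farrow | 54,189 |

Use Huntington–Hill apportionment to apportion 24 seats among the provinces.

Arden: 2, Brisco: 5, Carrow: 6, Dorne: 3, Eskel: 5, Farrow: 3

With divisor 18934: modified quotas Arden 2.271, Brisco 4.606, Carrow 6.287, Dorne 2.683, Eskel 5.236, Farrow 2.862.
Geometric-mean thresholds: Arden √(2·3)=2.449, Brisco √(4·5)=4.472, Carrow √(6·7)=6.481, Dorne √(2·3)=2.449, Eskel √(5·6)=5.477, Farrow √(2·3)=2.449.
Each quota rounded against its threshold gives Arden 2, Brisco 5, Carrow 6, Dorne 3, Eskel 5, Farrow 3 (total 24).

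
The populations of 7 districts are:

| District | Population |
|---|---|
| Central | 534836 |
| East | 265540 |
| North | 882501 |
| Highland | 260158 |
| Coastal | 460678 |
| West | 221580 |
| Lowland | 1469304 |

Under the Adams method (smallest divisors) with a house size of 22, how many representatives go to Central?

3

Standard divisor 4094597/22 ≈ 186118.045; standard quotas: Central 2.874, East 1.427, North 4.742, Highland 1.398, Coastal 2.475, West 1.191, Lowland 7.894.
Rounding up gives 3, 2, 5, 2, 3, 2, 8 = 25 seats, so the divisor must be adjusted.
With modified divisor 227711: modified quotas Central 2.349, East 1.166, North 3.876, Highland 1.142, Coastal 2.023, West 0.973, Lowland 6.452.
Rounding up: Central 3, East 2, North 4, Highland 2, Coastal 3, West 1, Lowland 7 (total 22).
Central receives 3.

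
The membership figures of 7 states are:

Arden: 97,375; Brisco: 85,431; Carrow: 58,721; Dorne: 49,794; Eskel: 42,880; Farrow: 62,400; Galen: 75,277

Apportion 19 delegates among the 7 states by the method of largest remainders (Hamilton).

Total 471878; standard divisor 471878/19 ≈ 24835.684.
Standard quotas: Arden 3.9208, Brisco 3.4398, Carrow 2.3644, Dorne 2.0049, Eskel 1.7265, Farrow 2.5125, Galen 3.0310.
Lower quotas: Arden 3, Brisco 3, Carrow 2, Dorne 2, Eskel 1, Farrow 2, Galen 3 (sum 16, leaving 3 seats).
Remainders in descending order: Arden 0.9208, Eskel 0.7265, Farrow 0.5125, Brisco 0.4398, Carrow 0.3644, Galen 0.0310, Dorne 0.0049.
Largest remainders: Arden, Eskel, Farrow receive the extra seats.

Arden 4, Brisco 3, Carrow 2, Dorne 2, Eskel 2, Farrow 3, Galen 3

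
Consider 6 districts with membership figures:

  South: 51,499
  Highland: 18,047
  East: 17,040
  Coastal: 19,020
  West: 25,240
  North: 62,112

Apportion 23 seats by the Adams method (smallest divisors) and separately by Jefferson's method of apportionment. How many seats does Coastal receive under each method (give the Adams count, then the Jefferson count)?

Adams: South 6, Highland 2, East 2, Coastal 3, West 3, North 7.
Jefferson: South 6, Highland 2, East 2, Coastal 2, West 3, North 8.
Coastal gets 3 under Adams and 2 under Jefferson.

3 and 2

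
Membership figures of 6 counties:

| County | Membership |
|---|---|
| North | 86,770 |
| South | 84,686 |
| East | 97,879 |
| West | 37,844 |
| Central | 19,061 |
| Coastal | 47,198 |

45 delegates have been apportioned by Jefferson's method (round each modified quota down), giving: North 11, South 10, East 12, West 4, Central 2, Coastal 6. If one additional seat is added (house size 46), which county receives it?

South

Priority for the next seat is population ÷ (current seats + 1).
Priorities: North 7230.833, South 7698.727, East 7529.154, West 7568.800, Central 6353.667, Coastal 6742.571.
Highest priority: South.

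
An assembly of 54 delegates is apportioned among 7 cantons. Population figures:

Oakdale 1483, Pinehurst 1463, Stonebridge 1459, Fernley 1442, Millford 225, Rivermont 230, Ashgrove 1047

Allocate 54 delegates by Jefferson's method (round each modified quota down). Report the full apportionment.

Standard divisor 7349/54 ≈ 136.093; standard quotas: Oakdale 10.897, Pinehurst 10.750, Stonebridge 10.721, Fernley 10.596, Millford 1.653, Rivermont 1.690, Ashgrove 7.693.
Rounding down gives 10, 10, 10, 10, 1, 1, 7 = 49 seats, so the divisor must be adjusted.
With modified divisor 130: modified quotas Oakdale 11.408, Pinehurst 11.254, Stonebridge 11.223, Fernley 11.092, Millford 1.731, Rivermont 1.769, Ashgrove 8.054.
Rounding down: Oakdale 11, Pinehurst 11, Stonebridge 11, Fernley 11, Millford 1, Rivermont 1, Ashgrove 8 (total 54).

Oakdale=11; Pinehurst=11; Stonebridge=11; Fernley=11; Millford=1; Rivermont=1; Ashgrove=8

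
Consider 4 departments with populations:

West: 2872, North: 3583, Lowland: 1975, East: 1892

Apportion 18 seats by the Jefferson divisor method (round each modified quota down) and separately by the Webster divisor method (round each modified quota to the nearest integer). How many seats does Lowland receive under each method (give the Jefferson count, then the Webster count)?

Jefferson: West 5, North 7, Lowland 3, East 3.
Webster: West 5, North 6, Lowland 4, East 3.
Lowland gets 3 under Jefferson and 4 under Webster.

3 and 4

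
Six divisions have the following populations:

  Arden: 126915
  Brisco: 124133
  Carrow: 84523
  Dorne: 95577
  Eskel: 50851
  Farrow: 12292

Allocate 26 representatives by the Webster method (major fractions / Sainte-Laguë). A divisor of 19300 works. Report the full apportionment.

Arden: 7; Brisco: 6; Carrow: 4; Dorne: 5; Eskel: 3; Farrow: 1

With modified divisor 19300: modified quotas Arden 6.576, Brisco 6.432, Carrow 4.379, Dorne 4.952, Eskel 2.635, Farrow 0.637.
Rounding to the nearest integer: Arden 7, Brisco 6, Carrow 4, Dorne 5, Eskel 3, Farrow 1 (total 26).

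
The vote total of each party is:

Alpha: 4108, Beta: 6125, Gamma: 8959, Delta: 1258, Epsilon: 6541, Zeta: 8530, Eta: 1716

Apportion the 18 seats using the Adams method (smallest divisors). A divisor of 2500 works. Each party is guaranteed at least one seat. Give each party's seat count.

With modified divisor 2500: modified quotas Alpha 1.643, Beta 2.450, Gamma 3.584, Delta 0.503, Epsilon 2.616, Zeta 3.412, Eta 0.686.
Rounding up: Alpha 2, Beta 3, Gamma 4, Delta 1, Epsilon 3, Zeta 4, Eta 1 (total 18).

Alpha 2; Beta 3; Gamma 4; Delta 1; Epsilon 3; Zeta 4; Eta 1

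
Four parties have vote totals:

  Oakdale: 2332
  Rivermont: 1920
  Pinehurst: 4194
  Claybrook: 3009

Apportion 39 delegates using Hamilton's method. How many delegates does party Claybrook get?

Standard divisor: 11455 ÷ 39 ≈ 293.718.
Standard quotas: Oakdale 7.940, Rivermont 6.537, Pinehurst 14.279, Claybrook 10.245.
Lower quotas: Oakdale 7, Rivermont 6, Pinehurst 14, Claybrook 10 (sum 37, leaving 2 seats).
Remainders in descending order: Oakdale 0.940, Rivermont 0.537, Pinehurst 0.279, Claybrook 0.245.
The surplus seats go to Oakdale, Rivermont.
Claybrook receives 10.

10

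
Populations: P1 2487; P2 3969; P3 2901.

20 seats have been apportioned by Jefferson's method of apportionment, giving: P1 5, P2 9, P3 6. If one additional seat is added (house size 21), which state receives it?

Priority for the next seat is population ÷ (current seats + 1).
Priorities: P1 414.500, P2 396.900, P3 414.429.
Highest priority: P1.

P1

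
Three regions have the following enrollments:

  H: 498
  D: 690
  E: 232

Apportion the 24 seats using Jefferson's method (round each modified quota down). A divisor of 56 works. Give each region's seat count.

H 8, D 12, E 4

With modified divisor 56: modified quotas H 8.893, D 12.321, E 4.143.
Rounding down: H 8, D 12, E 4 (total 24).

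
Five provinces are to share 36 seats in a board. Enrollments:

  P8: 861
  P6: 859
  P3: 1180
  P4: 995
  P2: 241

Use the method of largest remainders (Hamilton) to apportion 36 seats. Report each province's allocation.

Standard divisor: 4136 ÷ 36 ≈ 114.889.
Standard quotas: P8 7.494, P6 7.477, P3 10.271, P4 8.661, P2 2.098.
Lower quotas: P8 7, P6 7, P3 10, P4 8, P2 2 (sum 34, leaving 2 seats).
Remainders in descending order: P4 0.661, P8 0.494, P6 0.477, P3 0.271, P2 0.098.
The surplus seats go to P4, P8.

P8 8; P6 7; P3 10; P4 9; P2 2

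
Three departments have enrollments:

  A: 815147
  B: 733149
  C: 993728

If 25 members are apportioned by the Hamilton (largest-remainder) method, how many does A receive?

The standard divisor is 2542024/25 ≈ 101680.96.
Standard quotas: A 8.0167, B 7.2103, C 9.7730.
Lower quotas: A 8, B 7, C 9 (sum 24, leaving 1 seat).
Remainders in descending order: C 0.7730, B 0.2103, A 0.0167.
The surplus seat goes to C.
A receives 8.

8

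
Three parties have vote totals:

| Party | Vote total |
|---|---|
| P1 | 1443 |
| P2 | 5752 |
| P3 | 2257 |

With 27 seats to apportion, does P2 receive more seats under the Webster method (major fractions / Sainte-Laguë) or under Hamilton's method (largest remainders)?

Webster: P1 4, P2 17, P3 6.
Hamilton: P1 4, P2 16, P3 7.
P2 gets 17 under Webster and 16 under Hamilton.

Webster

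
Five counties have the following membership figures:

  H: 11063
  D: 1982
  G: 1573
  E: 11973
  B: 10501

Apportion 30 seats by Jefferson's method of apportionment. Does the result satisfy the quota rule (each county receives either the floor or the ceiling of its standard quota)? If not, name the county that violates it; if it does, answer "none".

Standard quotas: H 8.948, D 1.603, G 1.272, E 9.684, B 8.493.
Jefferson allocation: H 9, D 1, G 1, E 10, B 9.
Every allocation lies between the lower and upper quota.

none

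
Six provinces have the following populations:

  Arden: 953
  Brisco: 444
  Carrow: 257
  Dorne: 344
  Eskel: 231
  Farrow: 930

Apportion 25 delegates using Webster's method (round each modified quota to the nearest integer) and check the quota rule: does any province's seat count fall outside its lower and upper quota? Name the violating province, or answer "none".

Standard quotas: Arden 7.542, Brisco 3.514, Carrow 2.034, Dorne 2.722, Eskel 1.828, Farrow 7.360.
Webster allocation: Arden 8, Brisco 3, Carrow 2, Dorne 3, Eskel 2, Farrow 7.
Every allocation lies between the lower and upper quota.

none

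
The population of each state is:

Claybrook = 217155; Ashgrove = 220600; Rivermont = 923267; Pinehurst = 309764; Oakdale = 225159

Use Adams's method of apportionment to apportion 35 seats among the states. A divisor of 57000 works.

With modified divisor 57000: modified quotas Claybrook 3.810, Ashgrove 3.870, Rivermont 16.198, Pinehurst 5.434, Oakdale 3.950.
Rounding up: Claybrook 4, Ashgrove 4, Rivermont 17, Pinehurst 6, Oakdale 4 (total 35).

Claybrook 4; Ashgrove 4; Rivermont 17; Pinehurst 6; Oakdale 4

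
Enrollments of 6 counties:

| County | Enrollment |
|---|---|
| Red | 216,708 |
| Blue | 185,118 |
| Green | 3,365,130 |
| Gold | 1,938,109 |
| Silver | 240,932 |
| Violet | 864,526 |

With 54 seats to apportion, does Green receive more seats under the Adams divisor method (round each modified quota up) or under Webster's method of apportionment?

Webster

Adams: Red 2, Blue 2, Green 26, Gold 15, Silver 2, Violet 7.
Webster: Red 2, Blue 1, Green 27, Gold 15, Silver 2, Violet 7.
Green gets 26 under Adams and 27 under Webster.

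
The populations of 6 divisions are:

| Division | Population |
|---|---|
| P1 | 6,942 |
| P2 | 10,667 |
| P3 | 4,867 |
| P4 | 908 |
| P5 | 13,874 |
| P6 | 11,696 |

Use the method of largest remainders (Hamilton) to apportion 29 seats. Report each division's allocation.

P1=4; P2=6; P3=3; P4=1; P5=8; P6=7

The standard divisor is 48954/29 ≈ 1688.069.
Standard quotas: P1 4.1124, P2 6.3191, P3 2.8832, P4 0.5379, P5 8.2189, P6 6.9286.
Lower quotas: P1 4, P2 6, P3 2, P4 0, P5 8, P6 6 (sum 26, leaving 3 seats).
Remainders in descending order: P6 0.9286, P3 0.8832, P4 0.5379, P2 0.3191, P5 0.2189, P1 0.1124.
The surplus seats go to P6, P3, P4.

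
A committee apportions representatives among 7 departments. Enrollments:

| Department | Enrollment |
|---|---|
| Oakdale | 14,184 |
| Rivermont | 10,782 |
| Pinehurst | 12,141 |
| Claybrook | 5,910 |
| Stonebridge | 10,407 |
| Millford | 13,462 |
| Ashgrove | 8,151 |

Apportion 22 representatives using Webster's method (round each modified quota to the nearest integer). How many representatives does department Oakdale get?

4

Standard divisor 75037/22 ≈ 3410.773; standard quotas: Oakdale 4.159, Rivermont 3.161, Pinehurst 3.560, Claybrook 1.733, Stonebridge 3.051, Millford 3.947, Ashgrove 2.390.
Rounding to the nearest integer gives Oakdale 4, Rivermont 3, Pinehurst 4, Claybrook 2, Stonebridge 3, Millford 4, Ashgrove 2 — total 22, matching the house size, so no adjustment is needed.
Oakdale receives 4.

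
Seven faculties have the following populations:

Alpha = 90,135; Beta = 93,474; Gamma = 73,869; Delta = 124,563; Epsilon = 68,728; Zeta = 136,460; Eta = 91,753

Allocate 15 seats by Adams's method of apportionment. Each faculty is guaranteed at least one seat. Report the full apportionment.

Alpha 2; Beta 2; Gamma 2; Delta 2; Epsilon 2; Zeta 3; Eta 2

Standard divisor 678982/15 ≈ 45265.467; standard quotas: Alpha 1.991, Beta 2.065, Gamma 1.632, Delta 2.752, Epsilon 1.518, Zeta 3.015, Eta 2.027.
Rounding up gives 2, 3, 2, 3, 2, 4, 3 = 19 seats, so the divisor must be adjusted.
With modified divisor 65300: modified quotas Alpha 1.380, Beta 1.431, Gamma 1.131, Delta 1.908, Epsilon 1.052, Zeta 2.090, Eta 1.405.
Rounding up: Alpha 2, Beta 2, Gamma 2, Delta 2, Epsilon 2, Zeta 3, Eta 2 (total 15).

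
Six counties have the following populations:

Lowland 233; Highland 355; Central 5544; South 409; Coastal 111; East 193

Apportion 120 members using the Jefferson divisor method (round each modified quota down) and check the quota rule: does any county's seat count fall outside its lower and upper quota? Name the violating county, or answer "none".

Central

Standard quotas: Lowland 4.085, Highland 6.224, Central 97.192, South 7.170, Coastal 1.946, East 3.383.
Jefferson allocation: Lowland 4, Highland 6, Central 99, South 7, Coastal 1, East 3.
Central has quota 97.192 (lower 97, upper 98) but receives 99 — outside the quota interval.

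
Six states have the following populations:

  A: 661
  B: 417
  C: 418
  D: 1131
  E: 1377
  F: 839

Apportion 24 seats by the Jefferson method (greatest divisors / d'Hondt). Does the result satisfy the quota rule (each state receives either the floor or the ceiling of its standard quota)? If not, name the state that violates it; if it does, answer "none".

none

Standard quotas: A 3.276, B 2.066, C 2.071, D 5.605, E 6.824, F 4.158.
Jefferson allocation: A 3, B 2, C 2, D 6, E 7, F 4.
Every allocation lies between the lower and upper quota.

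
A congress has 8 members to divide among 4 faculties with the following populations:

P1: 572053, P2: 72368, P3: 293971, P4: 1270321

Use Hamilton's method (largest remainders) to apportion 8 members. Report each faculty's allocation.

The standard divisor is 2208713/8 ≈ 276089.125.
Standard quotas: P1 2.0720, P2 0.2621, P3 1.0648, P4 4.6011.
Lower quotas: P1 2, P2 0, P3 1, P4 4 (sum 7, leaving 1 seat).
Remainders in descending order: P4 0.6011, P2 0.2621, P1 0.0720, P3 0.0648.
The surplus seat goes to P4.

P1 2, P2 0, P3 1, P4 5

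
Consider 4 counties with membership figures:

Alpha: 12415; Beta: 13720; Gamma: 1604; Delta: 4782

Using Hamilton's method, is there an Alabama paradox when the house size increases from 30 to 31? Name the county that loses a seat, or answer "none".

Gamma

At 30 seats: Alpha 11, Beta 13, Gamma 2, Delta 4.
At 31 seats: Alpha 12, Beta 13, Gamma 1, Delta 5.
Gamma drops from 2 to 1.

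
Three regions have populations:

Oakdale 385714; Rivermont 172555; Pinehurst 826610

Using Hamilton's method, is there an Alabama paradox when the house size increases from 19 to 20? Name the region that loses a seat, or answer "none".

Rivermont

At 19 seats: Oakdale 5, Rivermont 3, Pinehurst 11.
At 20 seats: Oakdale 6, Rivermont 2, Pinehurst 12.
Rivermont drops from 3 to 2.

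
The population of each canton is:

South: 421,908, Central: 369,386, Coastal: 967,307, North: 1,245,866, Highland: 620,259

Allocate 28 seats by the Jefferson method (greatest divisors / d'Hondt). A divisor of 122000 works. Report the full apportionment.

With modified divisor 122000: modified quotas South 3.458, Central 3.028, Coastal 7.929, North 10.212, Highland 5.084.
Rounding down: South 3, Central 3, Coastal 7, North 10, Highland 5 (total 28).

South 3; Central 3; Coastal 7; North 10; Highland 5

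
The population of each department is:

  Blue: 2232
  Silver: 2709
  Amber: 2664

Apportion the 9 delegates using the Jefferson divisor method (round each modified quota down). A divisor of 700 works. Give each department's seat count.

Blue 3, Silver 3, Amber 3

With modified divisor 700: modified quotas Blue 3.189, Silver 3.870, Amber 3.806.
Rounding down: Blue 3, Silver 3, Amber 3 (total 9).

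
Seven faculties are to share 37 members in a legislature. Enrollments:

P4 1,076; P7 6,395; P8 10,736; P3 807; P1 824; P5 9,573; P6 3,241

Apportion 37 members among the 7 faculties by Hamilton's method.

Standard divisor: 32652 ÷ 37 ≈ 882.486.
Standard quotas: P4 1.2193, P7 7.2466, P8 12.1656, P3 0.9145, P1 0.9337, P5 10.8478, P6 3.6726.
Lower quotas: P4 1, P7 7, P8 12, P3 0, P1 0, P5 10, P6 3 (sum 33, leaving 4 seats).
Remainders in descending order: P1 0.9337, P3 0.9145, P5 0.8478, P6 0.6726, P7 0.2466, P4 0.2193, P8 0.1656.
Largest remainders: P1, P3, P5, P6 receive the extra seats.

P4: 1; P7: 7; P8: 12; P3: 1; P1: 1; P5: 11; P6: 4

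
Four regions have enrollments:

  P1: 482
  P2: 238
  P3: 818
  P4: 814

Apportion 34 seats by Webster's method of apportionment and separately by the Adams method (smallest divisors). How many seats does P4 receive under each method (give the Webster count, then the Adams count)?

Webster: P1 7, P2 3, P3 12, P4 12.
Adams: P1 7, P2 4, P3 12, P4 11.
P4 gets 12 under Webster and 11 under Adams.

12 and 11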